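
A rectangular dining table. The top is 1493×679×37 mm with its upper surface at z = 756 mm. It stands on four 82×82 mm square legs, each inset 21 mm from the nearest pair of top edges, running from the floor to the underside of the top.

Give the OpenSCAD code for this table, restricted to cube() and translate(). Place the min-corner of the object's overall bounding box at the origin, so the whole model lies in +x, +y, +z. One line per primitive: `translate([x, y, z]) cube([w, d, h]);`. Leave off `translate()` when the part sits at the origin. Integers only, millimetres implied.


translate([0, 0, 719]) cube([1493, 679, 37]);
translate([21, 21, 0]) cube([82, 82, 719]);
translate([1390, 21, 0]) cube([82, 82, 719]);
translate([21, 576, 0]) cube([82, 82, 719]);
translate([1390, 576, 0]) cube([82, 82, 719]);


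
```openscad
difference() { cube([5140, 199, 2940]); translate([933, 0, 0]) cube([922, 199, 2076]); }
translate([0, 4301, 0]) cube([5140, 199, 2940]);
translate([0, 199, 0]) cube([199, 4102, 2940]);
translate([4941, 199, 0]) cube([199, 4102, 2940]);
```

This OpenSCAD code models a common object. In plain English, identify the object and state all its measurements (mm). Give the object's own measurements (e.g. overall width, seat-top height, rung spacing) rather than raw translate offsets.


A single room: four walls, each 2940 mm tall and 199 mm thick, enclosing an outside footprint 5140×4500 mm (x × y), no floor or roof. The front and back walls (−y and +y sides) run the full x-width; the side walls fit between their inner faces. A door opening 922 mm wide and 2076 mm tall is cut through the front wall from the floor up, its −x edge 933 mm from the wall's −x end.


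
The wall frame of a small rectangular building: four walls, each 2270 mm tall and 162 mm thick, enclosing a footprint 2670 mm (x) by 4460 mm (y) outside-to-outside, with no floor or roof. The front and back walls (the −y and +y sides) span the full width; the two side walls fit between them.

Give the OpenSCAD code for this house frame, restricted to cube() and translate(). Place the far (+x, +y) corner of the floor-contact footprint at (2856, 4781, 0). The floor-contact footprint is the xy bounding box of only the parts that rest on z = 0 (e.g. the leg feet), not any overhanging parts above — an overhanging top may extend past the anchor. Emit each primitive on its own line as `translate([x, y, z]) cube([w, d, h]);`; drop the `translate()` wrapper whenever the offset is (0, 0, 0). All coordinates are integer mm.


translate([186, 321, 0]) cube([2670, 162, 2270]);
translate([186, 4619, 0]) cube([2670, 162, 2270]);
translate([186, 483, 0]) cube([162, 4136, 2270]);
translate([2694, 483, 0]) cube([162, 4136, 2270]);


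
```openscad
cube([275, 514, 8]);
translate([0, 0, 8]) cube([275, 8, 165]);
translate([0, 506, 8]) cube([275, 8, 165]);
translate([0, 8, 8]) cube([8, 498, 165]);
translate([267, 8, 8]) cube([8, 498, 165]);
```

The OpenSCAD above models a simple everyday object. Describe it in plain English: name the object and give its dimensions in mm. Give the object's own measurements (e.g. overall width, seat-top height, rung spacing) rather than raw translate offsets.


An open-topped rectangular box: outside dimensions 275×514×173 mm, with a uniform wall and base thickness of 8 mm. The base is a full 275×514 slab on the floor; four walls sit on top of the base. The front and back walls (the −y and +y sides) span the full width; the two side walls fit between them.


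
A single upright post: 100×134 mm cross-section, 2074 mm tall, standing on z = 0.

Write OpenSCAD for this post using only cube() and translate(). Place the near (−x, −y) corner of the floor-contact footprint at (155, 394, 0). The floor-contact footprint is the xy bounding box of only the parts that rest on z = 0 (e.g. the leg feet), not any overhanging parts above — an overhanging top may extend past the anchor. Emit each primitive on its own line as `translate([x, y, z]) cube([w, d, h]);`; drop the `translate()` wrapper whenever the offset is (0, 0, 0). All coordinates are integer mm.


translate([155, 394, 0]) cube([100, 134, 2074]);


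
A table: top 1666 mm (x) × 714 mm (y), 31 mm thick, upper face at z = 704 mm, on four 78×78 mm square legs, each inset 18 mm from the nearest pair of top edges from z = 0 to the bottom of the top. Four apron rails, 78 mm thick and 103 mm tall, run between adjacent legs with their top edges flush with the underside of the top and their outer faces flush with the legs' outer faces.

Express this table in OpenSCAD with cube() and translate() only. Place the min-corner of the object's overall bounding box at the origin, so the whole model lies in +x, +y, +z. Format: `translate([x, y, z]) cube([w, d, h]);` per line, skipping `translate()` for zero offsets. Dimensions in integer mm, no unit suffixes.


translate([0, 0, 673]) cube([1666, 714, 31]);
translate([18, 18, 0]) cube([78, 78, 673]);
translate([1570, 18, 0]) cube([78, 78, 673]);
translate([18, 618, 0]) cube([78, 78, 673]);
translate([1570, 618, 0]) cube([78, 78, 673]);
translate([96, 18, 570]) cube([1474, 78, 103]);
translate([96, 618, 570]) cube([1474, 78, 103]);
translate([18, 96, 570]) cube([78, 522, 103]);
translate([1570, 96, 570]) cube([78, 522, 103]);


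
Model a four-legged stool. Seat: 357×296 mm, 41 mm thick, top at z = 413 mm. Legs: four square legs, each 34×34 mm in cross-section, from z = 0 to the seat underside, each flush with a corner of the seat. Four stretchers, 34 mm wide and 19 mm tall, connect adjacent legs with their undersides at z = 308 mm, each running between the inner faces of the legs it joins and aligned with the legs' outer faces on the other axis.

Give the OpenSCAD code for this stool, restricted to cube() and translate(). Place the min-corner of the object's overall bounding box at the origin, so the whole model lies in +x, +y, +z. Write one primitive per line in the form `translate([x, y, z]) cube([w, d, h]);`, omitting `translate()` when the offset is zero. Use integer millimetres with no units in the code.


translate([0, 0, 372]) cube([357, 296, 41]);
cube([34, 34, 372]);
translate([323, 0, 0]) cube([34, 34, 372]);
translate([0, 262, 0]) cube([34, 34, 372]);
translate([323, 262, 0]) cube([34, 34, 372]);
translate([34, 0, 308]) cube([289, 34, 19]);
translate([34, 262, 308]) cube([289, 34, 19]);
translate([0, 34, 308]) cube([34, 228, 19]);
translate([323, 34, 308]) cube([34, 228, 19]);


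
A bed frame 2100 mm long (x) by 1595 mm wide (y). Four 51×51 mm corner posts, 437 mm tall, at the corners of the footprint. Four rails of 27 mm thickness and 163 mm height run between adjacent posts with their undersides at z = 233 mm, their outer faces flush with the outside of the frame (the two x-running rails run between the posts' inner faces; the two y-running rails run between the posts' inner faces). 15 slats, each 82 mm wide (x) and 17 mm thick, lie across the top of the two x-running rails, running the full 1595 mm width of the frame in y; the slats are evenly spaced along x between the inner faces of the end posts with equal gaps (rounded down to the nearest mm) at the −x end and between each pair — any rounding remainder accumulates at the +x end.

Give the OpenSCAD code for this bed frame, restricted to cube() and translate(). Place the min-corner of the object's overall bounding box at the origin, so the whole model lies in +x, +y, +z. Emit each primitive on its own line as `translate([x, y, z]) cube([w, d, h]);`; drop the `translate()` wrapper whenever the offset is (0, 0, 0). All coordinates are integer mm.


cube([51, 51, 437]);
translate([0, 1544, 0]) cube([51, 51, 437]);
translate([2049, 0, 0]) cube([51, 51, 437]);
translate([2049, 1544, 0]) cube([51, 51, 437]);
translate([51, 0, 233]) cube([1998, 27, 163]);
translate([51, 1568, 233]) cube([1998, 27, 163]);
translate([0, 51, 233]) cube([27, 1493, 163]);
translate([2073, 51, 233]) cube([27, 1493, 163]);
translate([99, 0, 396]) cube([82, 1595, 17]);
translate([229, 0, 396]) cube([82, 1595, 17]);
translate([359, 0, 396]) cube([82, 1595, 17]);
translate([489, 0, 396]) cube([82, 1595, 17]);
translate([619, 0, 396]) cube([82, 1595, 17]);
translate([749, 0, 396]) cube([82, 1595, 17]);
translate([879, 0, 396]) cube([82, 1595, 17]);
translate([1009, 0, 396]) cube([82, 1595, 17]);
translate([1139, 0, 396]) cube([82, 1595, 17]);
translate([1269, 0, 396]) cube([82, 1595, 17]);
translate([1399, 0, 396]) cube([82, 1595, 17]);
translate([1529, 0, 396]) cube([82, 1595, 17]);
translate([1659, 0, 396]) cube([82, 1595, 17]);
translate([1789, 0, 396]) cube([82, 1595, 17]);
translate([1919, 0, 396]) cube([82, 1595, 17]);


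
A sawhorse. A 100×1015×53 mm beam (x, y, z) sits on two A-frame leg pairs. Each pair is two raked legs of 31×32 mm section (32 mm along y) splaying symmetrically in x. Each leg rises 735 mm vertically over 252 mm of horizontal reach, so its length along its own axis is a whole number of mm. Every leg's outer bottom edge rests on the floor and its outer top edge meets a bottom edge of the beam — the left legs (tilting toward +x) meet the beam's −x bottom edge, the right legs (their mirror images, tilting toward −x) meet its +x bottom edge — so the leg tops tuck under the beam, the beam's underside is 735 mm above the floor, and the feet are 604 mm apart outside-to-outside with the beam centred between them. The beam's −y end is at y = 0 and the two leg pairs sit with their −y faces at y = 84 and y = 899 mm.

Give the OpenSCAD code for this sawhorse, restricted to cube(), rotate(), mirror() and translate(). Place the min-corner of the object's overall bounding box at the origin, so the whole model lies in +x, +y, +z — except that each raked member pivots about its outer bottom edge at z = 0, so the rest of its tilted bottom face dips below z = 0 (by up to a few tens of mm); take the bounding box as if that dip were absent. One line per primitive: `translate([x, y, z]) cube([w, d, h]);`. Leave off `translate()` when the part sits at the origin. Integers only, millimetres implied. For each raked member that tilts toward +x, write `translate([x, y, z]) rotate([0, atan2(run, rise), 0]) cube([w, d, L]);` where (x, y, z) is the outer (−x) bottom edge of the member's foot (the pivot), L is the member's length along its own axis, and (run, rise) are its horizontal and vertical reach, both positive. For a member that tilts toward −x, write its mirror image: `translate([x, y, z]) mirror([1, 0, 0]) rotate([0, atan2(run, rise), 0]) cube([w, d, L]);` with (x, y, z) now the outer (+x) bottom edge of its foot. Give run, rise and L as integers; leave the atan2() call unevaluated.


translate([252, 0, 735]) cube([100, 1015, 53]);
translate([0, 84, 0]) rotate([0, atan2(252, 735), 0]) cube([31, 32, 777]);
translate([604, 84, 0]) mirror([1, 0, 0]) rotate([0, atan2(252, 735), 0]) cube([31, 32, 777]);
translate([0, 899, 0]) rotate([0, atan2(252, 735), 0]) cube([31, 32, 777]);
translate([604, 899, 0]) mirror([1, 0, 0]) rotate([0, atan2(252, 735), 0]) cube([31, 32, 777]);


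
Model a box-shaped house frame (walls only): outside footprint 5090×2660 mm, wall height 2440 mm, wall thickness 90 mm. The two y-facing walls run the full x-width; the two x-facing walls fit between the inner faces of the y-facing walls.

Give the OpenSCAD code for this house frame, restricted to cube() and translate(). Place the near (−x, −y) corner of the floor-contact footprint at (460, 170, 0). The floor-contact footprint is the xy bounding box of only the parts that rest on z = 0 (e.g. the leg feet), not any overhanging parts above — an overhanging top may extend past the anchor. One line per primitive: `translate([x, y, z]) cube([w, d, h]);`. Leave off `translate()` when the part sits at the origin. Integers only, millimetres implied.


translate([460, 170, 0]) cube([5090, 90, 2440]);
translate([460, 2740, 0]) cube([5090, 90, 2440]);
translate([460, 260, 0]) cube([90, 2480, 2440]);
translate([5460, 260, 0]) cube([90, 2480, 2440]);


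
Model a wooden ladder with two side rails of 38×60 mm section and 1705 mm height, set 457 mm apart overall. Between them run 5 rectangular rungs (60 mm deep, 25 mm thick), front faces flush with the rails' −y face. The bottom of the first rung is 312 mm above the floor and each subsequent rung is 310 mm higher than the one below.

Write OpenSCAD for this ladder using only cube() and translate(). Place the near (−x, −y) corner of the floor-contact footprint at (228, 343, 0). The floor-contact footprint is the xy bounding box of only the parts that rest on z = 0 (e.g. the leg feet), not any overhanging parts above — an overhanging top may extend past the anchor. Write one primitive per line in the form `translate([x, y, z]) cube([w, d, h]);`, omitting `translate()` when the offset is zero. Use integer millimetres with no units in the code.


translate([228, 343, 0]) cube([38, 60, 1705]);
translate([647, 343, 0]) cube([38, 60, 1705]);
translate([266, 343, 312]) cube([381, 60, 25]);
translate([266, 343, 622]) cube([381, 60, 25]);
translate([266, 343, 932]) cube([381, 60, 25]);
translate([266, 343, 1242]) cube([381, 60, 25]);
translate([266, 343, 1552]) cube([381, 60, 25]);


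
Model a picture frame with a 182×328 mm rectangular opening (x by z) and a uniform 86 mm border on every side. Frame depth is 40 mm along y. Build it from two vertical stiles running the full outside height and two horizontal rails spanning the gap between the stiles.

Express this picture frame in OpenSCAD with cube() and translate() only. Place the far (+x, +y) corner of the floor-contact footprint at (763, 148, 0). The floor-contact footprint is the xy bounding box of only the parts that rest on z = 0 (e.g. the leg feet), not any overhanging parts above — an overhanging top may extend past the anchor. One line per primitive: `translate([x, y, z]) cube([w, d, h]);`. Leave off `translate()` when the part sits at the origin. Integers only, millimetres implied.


translate([409, 108, 0]) cube([86, 40, 500]);
translate([677, 108, 0]) cube([86, 40, 500]);
translate([495, 108, 0]) cube([182, 40, 86]);
translate([495, 108, 414]) cube([182, 40, 86]);


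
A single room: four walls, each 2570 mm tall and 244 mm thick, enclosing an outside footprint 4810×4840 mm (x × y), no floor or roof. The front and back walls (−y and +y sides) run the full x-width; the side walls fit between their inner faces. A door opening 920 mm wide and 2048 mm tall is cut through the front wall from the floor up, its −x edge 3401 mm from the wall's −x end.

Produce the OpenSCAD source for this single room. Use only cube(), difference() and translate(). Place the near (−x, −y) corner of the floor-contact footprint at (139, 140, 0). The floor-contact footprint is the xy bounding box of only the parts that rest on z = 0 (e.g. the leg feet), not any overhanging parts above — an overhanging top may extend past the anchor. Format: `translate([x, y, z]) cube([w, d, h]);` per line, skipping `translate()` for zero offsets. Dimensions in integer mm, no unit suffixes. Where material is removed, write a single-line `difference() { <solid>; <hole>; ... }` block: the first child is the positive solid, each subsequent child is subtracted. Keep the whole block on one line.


difference() { translate([139, 140, 0]) cube([4810, 244, 2570]); translate([3540, 140, 0]) cube([920, 244, 2048]); }
translate([139, 4736, 0]) cube([4810, 244, 2570]);
translate([139, 384, 0]) cube([244, 4352, 2570]);
translate([4705, 384, 0]) cube([244, 4352, 2570]);


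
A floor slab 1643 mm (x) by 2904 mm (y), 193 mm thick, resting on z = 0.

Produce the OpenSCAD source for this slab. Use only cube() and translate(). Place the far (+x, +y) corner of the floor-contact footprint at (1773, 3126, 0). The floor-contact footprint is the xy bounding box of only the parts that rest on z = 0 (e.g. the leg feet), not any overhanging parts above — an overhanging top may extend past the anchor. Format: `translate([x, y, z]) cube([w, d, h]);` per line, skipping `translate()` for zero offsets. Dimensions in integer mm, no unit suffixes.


translate([130, 222, 0]) cube([1643, 2904, 193]);


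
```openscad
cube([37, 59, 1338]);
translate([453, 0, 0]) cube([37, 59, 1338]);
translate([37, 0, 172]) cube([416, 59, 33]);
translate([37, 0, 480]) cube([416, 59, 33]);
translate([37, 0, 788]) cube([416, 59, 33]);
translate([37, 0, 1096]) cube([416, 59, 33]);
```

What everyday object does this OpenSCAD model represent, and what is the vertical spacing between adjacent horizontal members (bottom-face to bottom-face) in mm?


A ladder. The rung spacing is 308 mm.

Two tall 37×59 posts with 4 short bars between them — a ladder. Adjacent rungs sit at z = 172 and z = 480, so the spacing is 480 − 172 = 308 mm.


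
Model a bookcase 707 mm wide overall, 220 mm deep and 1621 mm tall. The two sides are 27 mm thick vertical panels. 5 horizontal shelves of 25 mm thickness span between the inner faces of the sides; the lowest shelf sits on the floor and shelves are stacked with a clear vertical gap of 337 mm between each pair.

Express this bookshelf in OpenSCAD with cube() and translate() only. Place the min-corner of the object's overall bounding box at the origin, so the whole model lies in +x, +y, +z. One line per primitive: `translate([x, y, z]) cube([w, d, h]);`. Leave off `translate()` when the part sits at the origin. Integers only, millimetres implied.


cube([27, 220, 1621]);
translate([680, 0, 0]) cube([27, 220, 1621]);
translate([27, 0, 0]) cube([653, 220, 25]);
translate([27, 0, 362]) cube([653, 220, 25]);
translate([27, 0, 724]) cube([653, 220, 25]);
translate([27, 0, 1086]) cube([653, 220, 25]);
translate([27, 0, 1448]) cube([653, 220, 25]);


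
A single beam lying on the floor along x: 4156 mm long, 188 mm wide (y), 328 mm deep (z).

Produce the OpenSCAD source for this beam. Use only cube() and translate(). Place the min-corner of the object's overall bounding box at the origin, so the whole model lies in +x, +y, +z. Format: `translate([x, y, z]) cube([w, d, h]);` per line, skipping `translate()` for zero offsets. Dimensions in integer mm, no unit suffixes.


cube([4156, 188, 328]);


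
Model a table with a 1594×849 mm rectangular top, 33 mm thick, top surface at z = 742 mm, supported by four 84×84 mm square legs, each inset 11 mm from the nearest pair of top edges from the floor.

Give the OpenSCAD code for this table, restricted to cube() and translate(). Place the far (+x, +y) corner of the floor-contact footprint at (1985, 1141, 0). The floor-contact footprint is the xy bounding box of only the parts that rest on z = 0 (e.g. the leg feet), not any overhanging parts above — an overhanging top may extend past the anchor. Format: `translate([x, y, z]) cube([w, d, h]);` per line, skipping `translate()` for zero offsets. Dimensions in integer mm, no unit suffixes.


// leg_h = 742 - 33 = 709
translate([402, 303, 709]) cube([1594, 849, 33]);
translate([413, 314, 0]) cube([84, 84, 709]);
translate([1901, 314, 0]) cube([84, 84, 709]);
translate([413, 1057, 0]) cube([84, 84, 709]);
translate([1901, 1057, 0]) cube([84, 84, 709]);


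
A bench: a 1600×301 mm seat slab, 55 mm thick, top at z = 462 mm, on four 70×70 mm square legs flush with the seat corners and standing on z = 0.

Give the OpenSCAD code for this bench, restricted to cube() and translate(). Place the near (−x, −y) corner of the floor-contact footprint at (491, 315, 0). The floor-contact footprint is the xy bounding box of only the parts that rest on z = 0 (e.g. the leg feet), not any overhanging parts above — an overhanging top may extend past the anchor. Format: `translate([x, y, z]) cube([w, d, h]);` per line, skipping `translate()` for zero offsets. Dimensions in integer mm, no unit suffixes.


translate([491, 315, 407]) cube([1600, 301, 55]);
translate([491, 315, 0]) cube([70, 70, 407]);
translate([491, 546, 0]) cube([70, 70, 407]);
translate([2021, 315, 0]) cube([70, 70, 407]);
translate([2021, 546, 0]) cube([70, 70, 407]);


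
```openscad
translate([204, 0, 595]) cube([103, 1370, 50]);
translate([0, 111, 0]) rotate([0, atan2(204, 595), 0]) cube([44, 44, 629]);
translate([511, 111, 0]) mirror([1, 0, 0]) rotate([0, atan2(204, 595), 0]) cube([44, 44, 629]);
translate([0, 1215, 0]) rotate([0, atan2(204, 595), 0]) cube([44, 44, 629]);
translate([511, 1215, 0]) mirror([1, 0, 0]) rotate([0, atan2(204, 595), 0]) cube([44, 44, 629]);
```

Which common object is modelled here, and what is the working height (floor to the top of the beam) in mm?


A sawhorse. The overall height is 645 mm.

A beam across two mirrored pairs of raked legs — a sawhorse. The beam's underside is at z = 595 (matching the legs' vertical rise in atan2(204, 595)) and the beam is 50 mm tall, so its top is at 595 + 50 = 645 mm. The raked legs top out at the beam's underside, so that is the highest point.


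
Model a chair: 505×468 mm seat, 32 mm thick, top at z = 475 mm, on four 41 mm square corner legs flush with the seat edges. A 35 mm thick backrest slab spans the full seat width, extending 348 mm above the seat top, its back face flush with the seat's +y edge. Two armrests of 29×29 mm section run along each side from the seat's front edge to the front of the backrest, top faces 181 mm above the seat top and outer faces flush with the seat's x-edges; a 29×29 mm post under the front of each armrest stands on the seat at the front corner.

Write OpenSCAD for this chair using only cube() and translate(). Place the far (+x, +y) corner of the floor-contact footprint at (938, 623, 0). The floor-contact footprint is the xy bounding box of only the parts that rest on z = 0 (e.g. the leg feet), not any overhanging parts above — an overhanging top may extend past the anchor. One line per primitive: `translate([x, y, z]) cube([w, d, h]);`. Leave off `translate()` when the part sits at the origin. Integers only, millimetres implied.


// leg_h = 475 - 32 = 443
// arm post h = 181 - 29 = 152
translate([433, 155, 443]) cube([505, 468, 32]);
translate([433, 155, 0]) cube([41, 41, 443]);
translate([897, 155, 0]) cube([41, 41, 443]);
translate([433, 582, 0]) cube([41, 41, 443]);
translate([897, 582, 0]) cube([41, 41, 443]);
translate([433, 588, 475]) cube([505, 35, 348]);
translate([433, 155, 627]) cube([29, 433, 29]);
translate([909, 155, 627]) cube([29, 433, 29]);
translate([433, 155, 475]) cube([29, 29, 152]);
translate([909, 155, 475]) cube([29, 29, 152]);


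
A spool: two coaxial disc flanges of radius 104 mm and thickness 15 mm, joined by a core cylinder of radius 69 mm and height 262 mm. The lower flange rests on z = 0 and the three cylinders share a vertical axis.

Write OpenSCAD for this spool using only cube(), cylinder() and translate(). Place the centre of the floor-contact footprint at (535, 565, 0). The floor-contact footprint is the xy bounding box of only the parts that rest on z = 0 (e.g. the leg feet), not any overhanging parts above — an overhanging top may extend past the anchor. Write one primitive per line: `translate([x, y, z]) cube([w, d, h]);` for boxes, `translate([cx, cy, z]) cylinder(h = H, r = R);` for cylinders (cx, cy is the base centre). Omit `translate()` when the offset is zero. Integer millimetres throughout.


translate([535, 565, 0]) cylinder(h = 15, r = 104);
translate([535, 565, 15]) cylinder(h = 262, r = 69);
translate([535, 565, 277]) cylinder(h = 15, r = 104);


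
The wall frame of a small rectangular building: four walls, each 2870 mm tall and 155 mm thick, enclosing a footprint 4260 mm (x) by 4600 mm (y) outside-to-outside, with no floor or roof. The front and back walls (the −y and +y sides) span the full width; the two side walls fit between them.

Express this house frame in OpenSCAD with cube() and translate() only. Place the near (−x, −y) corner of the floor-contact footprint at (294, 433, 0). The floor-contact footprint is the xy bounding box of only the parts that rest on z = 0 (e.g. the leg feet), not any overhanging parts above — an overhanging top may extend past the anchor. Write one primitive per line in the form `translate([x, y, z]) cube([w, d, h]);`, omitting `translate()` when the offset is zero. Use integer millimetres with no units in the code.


translate([294, 433, 0]) cube([4260, 155, 2870]);
translate([294, 4878, 0]) cube([4260, 155, 2870]);
translate([294, 588, 0]) cube([155, 4290, 2870]);
translate([4399, 588, 0]) cube([155, 4290, 2870]);


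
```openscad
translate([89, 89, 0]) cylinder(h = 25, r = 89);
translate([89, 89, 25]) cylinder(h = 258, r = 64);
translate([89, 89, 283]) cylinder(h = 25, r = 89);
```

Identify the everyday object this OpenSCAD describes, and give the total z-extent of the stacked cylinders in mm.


A spool. The overall height is 308 mm.

Three coaxial cylinders, large–small–large — a spool. Two 25 mm flanges and a 258 mm core give 25 + 258 + 25 = 308 mm.


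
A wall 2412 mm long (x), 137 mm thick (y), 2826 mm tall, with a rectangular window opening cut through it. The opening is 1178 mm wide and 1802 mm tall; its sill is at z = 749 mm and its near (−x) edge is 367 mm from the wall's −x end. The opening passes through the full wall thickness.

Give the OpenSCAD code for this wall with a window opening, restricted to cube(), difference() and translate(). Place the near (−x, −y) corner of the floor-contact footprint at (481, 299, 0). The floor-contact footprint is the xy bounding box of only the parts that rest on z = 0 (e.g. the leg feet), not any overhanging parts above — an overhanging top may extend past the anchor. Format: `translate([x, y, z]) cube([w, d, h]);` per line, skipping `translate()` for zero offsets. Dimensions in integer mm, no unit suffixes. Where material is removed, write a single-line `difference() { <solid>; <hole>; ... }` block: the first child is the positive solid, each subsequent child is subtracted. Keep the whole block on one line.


difference() { translate([481, 299, 0]) cube([2412, 137, 2826]); translate([848, 299, 749]) cube([1178, 137, 1802]); }


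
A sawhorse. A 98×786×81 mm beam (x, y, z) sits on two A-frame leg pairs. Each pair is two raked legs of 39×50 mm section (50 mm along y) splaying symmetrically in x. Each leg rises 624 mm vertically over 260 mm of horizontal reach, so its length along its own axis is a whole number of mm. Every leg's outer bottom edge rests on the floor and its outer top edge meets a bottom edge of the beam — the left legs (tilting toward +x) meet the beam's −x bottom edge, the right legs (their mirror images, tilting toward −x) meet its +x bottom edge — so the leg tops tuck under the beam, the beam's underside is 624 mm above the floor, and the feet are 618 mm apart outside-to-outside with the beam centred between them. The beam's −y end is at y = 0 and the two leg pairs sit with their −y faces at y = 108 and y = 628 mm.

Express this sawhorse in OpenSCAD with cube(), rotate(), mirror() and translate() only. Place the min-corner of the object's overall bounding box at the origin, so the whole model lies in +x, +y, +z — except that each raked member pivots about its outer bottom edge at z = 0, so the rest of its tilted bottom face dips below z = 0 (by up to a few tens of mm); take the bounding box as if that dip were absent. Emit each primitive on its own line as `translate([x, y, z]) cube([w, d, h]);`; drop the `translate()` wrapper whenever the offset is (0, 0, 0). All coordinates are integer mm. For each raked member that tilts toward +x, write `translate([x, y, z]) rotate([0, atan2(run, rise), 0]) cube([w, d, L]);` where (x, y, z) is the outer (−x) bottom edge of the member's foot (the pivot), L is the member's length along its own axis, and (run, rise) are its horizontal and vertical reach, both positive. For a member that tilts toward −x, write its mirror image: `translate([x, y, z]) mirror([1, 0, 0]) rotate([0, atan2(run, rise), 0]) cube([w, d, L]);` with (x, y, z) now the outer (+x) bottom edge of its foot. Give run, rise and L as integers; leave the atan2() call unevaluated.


// leg length = √(260² + 624²) = 676
// right-leg outer foot x = 2·260 + 98 = 618
// beam min-corner = (260, 0, 624)
translate([260, 0, 624]) cube([98, 786, 81]);
translate([0, 108, 0]) rotate([0, atan2(260, 624), 0]) cube([39, 50, 676]);
translate([618, 108, 0]) mirror([1, 0, 0]) rotate([0, atan2(260, 624), 0]) cube([39, 50, 676]);
translate([0, 628, 0]) rotate([0, atan2(260, 624), 0]) cube([39, 50, 676]);
translate([618, 628, 0]) mirror([1, 0, 0]) rotate([0, atan2(260, 624), 0]) cube([39, 50, 676]);


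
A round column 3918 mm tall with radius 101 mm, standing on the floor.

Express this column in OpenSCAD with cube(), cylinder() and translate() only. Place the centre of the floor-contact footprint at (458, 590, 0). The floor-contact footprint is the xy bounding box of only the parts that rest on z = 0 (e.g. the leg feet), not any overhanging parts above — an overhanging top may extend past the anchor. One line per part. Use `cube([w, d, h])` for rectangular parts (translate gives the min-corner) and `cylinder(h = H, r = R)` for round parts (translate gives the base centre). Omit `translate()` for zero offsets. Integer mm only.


translate([458, 590, 0]) cylinder(h = 3918, r = 101);


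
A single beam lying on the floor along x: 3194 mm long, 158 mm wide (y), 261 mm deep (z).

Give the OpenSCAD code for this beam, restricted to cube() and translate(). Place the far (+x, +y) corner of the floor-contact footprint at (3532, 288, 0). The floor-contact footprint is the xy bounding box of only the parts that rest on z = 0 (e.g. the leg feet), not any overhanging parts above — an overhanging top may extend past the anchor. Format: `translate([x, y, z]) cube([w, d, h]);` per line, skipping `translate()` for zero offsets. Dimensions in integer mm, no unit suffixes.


translate([338, 130, 0]) cube([3194, 158, 261]);


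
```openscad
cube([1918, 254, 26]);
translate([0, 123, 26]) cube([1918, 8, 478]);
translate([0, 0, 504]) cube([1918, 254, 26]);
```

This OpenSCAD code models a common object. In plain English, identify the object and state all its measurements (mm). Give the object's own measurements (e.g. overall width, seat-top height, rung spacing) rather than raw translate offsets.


An I-beam lying along x, 1918 mm long. Overall section height 530 mm. Two flanges 254 mm wide (y) and 26 mm thick, one on the floor and one at the top; a web 8 mm thick runs between them, centred on the flange width.


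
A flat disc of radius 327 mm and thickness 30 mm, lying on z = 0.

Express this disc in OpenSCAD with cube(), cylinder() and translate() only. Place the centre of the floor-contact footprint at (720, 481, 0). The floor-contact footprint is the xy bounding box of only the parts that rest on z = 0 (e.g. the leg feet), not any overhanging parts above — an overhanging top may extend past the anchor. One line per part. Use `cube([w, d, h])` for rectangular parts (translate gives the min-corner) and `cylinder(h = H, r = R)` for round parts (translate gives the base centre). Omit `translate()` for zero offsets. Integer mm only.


translate([720, 481, 0]) cylinder(h = 30, r = 327);


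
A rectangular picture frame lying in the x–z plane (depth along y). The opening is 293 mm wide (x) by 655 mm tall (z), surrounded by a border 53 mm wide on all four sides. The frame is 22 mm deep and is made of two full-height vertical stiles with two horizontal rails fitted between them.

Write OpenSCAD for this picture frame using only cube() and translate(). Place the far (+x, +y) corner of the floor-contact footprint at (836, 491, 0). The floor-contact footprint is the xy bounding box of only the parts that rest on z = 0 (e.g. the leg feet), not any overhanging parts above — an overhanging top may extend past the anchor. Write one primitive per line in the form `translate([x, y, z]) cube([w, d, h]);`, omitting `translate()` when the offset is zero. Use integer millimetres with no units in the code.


translate([437, 469, 0]) cube([53, 22, 761]);
translate([783, 469, 0]) cube([53, 22, 761]);
translate([490, 469, 0]) cube([293, 22, 53]);
translate([490, 469, 708]) cube([293, 22, 53]);


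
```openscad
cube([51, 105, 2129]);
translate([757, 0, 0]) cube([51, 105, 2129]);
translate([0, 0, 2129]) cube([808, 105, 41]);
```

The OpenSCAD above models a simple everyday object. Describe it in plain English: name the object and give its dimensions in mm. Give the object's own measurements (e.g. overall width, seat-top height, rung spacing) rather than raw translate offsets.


A door frame. The clear opening is 706 mm wide and 2129 mm high. Two 51 mm wide jambs, 105 mm deep, stand either side of the opening from the floor to the top of the opening. A 41 mm thick head sits across the top of both jambs, spanning the full outside width of the frame.


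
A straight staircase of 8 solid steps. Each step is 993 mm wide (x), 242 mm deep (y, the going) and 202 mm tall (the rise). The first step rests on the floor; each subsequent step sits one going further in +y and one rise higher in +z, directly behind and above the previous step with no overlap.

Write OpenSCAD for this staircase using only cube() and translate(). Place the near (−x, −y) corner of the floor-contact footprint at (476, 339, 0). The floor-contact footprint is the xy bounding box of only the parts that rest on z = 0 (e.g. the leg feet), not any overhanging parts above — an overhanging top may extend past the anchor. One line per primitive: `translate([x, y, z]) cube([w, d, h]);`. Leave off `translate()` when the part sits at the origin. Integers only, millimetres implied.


translate([476, 339, 0]) cube([993, 242, 202]);
translate([476, 581, 202]) cube([993, 242, 202]);
translate([476, 823, 404]) cube([993, 242, 202]);
translate([476, 1065, 606]) cube([993, 242, 202]);
translate([476, 1307, 808]) cube([993, 242, 202]);
translate([476, 1549, 1010]) cube([993, 242, 202]);
translate([476, 1791, 1212]) cube([993, 242, 202]);
translate([476, 2033, 1414]) cube([993, 242, 202]);


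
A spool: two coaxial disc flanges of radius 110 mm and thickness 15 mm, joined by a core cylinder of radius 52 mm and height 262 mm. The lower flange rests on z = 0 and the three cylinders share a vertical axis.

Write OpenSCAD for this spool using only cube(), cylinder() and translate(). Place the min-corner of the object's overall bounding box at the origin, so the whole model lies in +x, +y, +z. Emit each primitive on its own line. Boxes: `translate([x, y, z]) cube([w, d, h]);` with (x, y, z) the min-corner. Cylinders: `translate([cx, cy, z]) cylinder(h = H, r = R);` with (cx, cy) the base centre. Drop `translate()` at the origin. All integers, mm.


translate([110, 110, 0]) cylinder(h = 15, r = 110);
translate([110, 110, 15]) cylinder(h = 262, r = 52);
translate([110, 110, 277]) cylinder(h = 15, r = 110);


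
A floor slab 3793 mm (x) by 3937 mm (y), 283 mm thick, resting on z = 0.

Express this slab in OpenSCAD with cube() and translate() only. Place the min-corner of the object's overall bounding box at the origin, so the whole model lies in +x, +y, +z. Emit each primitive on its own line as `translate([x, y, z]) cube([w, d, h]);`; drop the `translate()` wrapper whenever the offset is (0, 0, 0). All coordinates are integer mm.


cube([3793, 3937, 283]);


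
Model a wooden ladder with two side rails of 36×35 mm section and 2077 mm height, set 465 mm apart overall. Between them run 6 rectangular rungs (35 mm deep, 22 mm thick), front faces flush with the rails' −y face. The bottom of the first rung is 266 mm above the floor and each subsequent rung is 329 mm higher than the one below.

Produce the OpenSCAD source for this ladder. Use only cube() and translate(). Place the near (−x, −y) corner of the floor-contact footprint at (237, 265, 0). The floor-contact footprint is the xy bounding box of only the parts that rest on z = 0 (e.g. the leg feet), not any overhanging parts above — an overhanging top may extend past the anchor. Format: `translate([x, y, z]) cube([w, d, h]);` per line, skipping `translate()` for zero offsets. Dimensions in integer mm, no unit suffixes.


translate([237, 265, 0]) cube([36, 35, 2077]);
translate([666, 265, 0]) cube([36, 35, 2077]);
translate([273, 265, 266]) cube([393, 35, 22]);
translate([273, 265, 595]) cube([393, 35, 22]);
translate([273, 265, 924]) cube([393, 35, 22]);
translate([273, 265, 1253]) cube([393, 35, 22]);
translate([273, 265, 1582]) cube([393, 35, 22]);
translate([273, 265, 1911]) cube([393, 35, 22]);


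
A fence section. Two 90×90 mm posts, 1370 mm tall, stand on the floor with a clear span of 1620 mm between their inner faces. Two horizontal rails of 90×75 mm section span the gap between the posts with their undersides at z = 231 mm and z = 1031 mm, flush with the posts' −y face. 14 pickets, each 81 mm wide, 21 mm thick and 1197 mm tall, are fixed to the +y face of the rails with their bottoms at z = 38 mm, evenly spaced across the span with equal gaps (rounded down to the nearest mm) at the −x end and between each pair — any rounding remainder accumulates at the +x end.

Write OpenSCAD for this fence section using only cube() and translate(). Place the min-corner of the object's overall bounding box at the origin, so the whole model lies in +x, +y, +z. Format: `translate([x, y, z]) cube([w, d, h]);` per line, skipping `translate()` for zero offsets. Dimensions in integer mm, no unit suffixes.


cube([90, 90, 1370]);
translate([1710, 0, 0]) cube([90, 90, 1370]);
translate([90, 0, 231]) cube([1620, 90, 75]);
translate([90, 0, 1031]) cube([1620, 90, 75]);
translate([122, 90, 38]) cube([81, 21, 1197]);
translate([235, 90, 38]) cube([81, 21, 1197]);
translate([348, 90, 38]) cube([81, 21, 1197]);
translate([461, 90, 38]) cube([81, 21, 1197]);
translate([574, 90, 38]) cube([81, 21, 1197]);
translate([687, 90, 38]) cube([81, 21, 1197]);
translate([800, 90, 38]) cube([81, 21, 1197]);
translate([913, 90, 38]) cube([81, 21, 1197]);
translate([1026, 90, 38]) cube([81, 21, 1197]);
translate([1139, 90, 38]) cube([81, 21, 1197]);
translate([1252, 90, 38]) cube([81, 21, 1197]);
translate([1365, 90, 38]) cube([81, 21, 1197]);
translate([1478, 90, 38]) cube([81, 21, 1197]);
translate([1591, 90, 38]) cube([81, 21, 1197]);


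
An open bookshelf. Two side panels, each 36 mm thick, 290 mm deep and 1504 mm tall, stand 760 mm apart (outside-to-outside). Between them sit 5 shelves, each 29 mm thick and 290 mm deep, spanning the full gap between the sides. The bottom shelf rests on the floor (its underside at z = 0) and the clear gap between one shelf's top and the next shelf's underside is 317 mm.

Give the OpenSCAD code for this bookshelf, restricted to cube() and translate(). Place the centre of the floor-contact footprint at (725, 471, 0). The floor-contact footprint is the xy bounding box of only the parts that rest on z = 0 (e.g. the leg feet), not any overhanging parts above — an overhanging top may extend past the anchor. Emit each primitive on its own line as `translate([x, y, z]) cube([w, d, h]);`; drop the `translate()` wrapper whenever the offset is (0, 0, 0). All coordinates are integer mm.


translate([345, 326, 0]) cube([36, 290, 1504]);
translate([1069, 326, 0]) cube([36, 290, 1504]);
translate([381, 326, 0]) cube([688, 290, 29]);
translate([381, 326, 346]) cube([688, 290, 29]);
translate([381, 326, 692]) cube([688, 290, 29]);
translate([381, 326, 1038]) cube([688, 290, 29]);
translate([381, 326, 1384]) cube([688, 290, 29]);


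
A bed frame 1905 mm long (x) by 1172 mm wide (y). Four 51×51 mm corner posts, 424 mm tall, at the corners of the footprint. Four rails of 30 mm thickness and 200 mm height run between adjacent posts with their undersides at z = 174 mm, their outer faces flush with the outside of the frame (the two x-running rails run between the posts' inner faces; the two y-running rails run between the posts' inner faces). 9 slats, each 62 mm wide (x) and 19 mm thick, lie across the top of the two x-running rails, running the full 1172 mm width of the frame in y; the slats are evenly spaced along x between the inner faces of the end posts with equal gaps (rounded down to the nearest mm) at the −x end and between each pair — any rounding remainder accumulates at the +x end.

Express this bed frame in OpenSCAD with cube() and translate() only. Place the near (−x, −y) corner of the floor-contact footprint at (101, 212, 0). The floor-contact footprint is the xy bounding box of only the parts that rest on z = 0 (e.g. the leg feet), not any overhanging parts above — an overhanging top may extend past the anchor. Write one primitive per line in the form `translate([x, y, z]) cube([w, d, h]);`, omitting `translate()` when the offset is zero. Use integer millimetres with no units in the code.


translate([101, 212, 0]) cube([51, 51, 424]);
translate([101, 1333, 0]) cube([51, 51, 424]);
translate([1955, 212, 0]) cube([51, 51, 424]);
translate([1955, 1333, 0]) cube([51, 51, 424]);
translate([152, 212, 174]) cube([1803, 30, 200]);
translate([152, 1354, 174]) cube([1803, 30, 200]);
translate([101, 263, 174]) cube([30, 1070, 200]);
translate([1976, 263, 174]) cube([30, 1070, 200]);
translate([276, 212, 374]) cube([62, 1172, 19]);
translate([462, 212, 374]) cube([62, 1172, 19]);
translate([648, 212, 374]) cube([62, 1172, 19]);
translate([834, 212, 374]) cube([62, 1172, 19]);
translate([1020, 212, 374]) cube([62, 1172, 19]);
translate([1206, 212, 374]) cube([62, 1172, 19]);
translate([1392, 212, 374]) cube([62, 1172, 19]);
translate([1578, 212, 374]) cube([62, 1172, 19]);
translate([1764, 212, 374]) cube([62, 1172, 19]);
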